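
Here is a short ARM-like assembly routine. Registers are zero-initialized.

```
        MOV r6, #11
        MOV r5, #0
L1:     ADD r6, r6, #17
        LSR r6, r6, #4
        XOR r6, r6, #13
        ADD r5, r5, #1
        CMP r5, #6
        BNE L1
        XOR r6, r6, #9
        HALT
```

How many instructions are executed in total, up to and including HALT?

40

r6=11
r5=0
r6=11+17=28
r6=28>>4=1
r6=1^13=12
r5=0+1=1
CMP r5, #6  (cmp 1,6)
BNE L1: taken
r6=12+17=29
r6=29>>4=1
r6=1^13=12
r5=1+1=2
CMP r5, #6  (cmp 2,6)
BNE L1: taken
r6=12+17=29
r6=29>>4=1
r6=1^13=12
r5=2+1=3
CMP r5, #6  (cmp 3,6)
BNE L1: taken
r6=12+17=29
r6=29>>4=1
r6=1^13=12
r5=3+1=4
CMP r5, #6  (cmp 4,6)
BNE L1: taken
r6=12+17=29
r6=29>>4=1
r6=1^13=12
r5=4+1=5
CMP r5, #6  (cmp 5,6)
BNE L1: taken
r6=12+17=29
r6=29>>4=1
r6=1^13=12
r5=5+1=6
CMP r5, #6  (cmp 6,6)
BNE L1: not taken
r6=12^9=5
halt.
Total executed instructions: 40.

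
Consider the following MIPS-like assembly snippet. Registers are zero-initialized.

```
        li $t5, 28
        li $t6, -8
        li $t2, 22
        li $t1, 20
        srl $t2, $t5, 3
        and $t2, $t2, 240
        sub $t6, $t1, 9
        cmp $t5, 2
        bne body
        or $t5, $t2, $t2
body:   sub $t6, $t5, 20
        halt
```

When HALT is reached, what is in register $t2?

0

$t5=28
$t6=-8
$t2=22
$t1=20
$t2=28>>3=3
$t2=3&240=0
$t6=20-9=11
cmp $t5, 2  (cmp 28,2)
bne body: taken
$t6=28-20=8
halt.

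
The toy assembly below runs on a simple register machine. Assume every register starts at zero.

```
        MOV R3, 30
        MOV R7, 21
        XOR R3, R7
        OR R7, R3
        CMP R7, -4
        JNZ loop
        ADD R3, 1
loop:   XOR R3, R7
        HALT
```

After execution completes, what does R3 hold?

20

MOV R3, 30 → R3=30
MOV R7, 21 → R7=21
XOR R3, R7 → R3=30^21=11
OR R7, R3 → R7=21|11=31
CMP R7, -4  (cmp 31,-4)
JNZ loop: taken
XOR R3, R7 → R3=11^31=20
halt.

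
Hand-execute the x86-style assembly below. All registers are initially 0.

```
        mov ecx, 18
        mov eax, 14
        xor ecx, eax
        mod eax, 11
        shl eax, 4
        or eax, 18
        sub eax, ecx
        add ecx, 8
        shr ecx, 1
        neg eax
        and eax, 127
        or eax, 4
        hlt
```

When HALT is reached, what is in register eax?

after mov ecx, 18: ecx=18
after mov eax, 14: eax=14
after xor ecx, eax: ecx=18^14=28
after mod eax, 11: eax=14%11=3
after shl eax, 4: eax=3<<4=48
after or eax, 18: eax=48|18=50
after sub eax, ecx: eax=50-28=22
after add ecx, 8: ecx=28+8=36
after shr ecx, 1: ecx=36>>1=18
after neg eax: eax=-(22)=-22
after and eax, 127: eax=(-22)&127=106
after or eax, 4: eax=106|4=110
halt.

110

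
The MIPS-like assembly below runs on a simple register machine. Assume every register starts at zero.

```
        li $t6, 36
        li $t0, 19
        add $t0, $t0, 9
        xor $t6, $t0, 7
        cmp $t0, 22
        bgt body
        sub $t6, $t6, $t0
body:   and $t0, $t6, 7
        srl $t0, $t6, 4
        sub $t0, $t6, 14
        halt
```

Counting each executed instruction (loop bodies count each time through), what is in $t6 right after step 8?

27

li $t6, 36 → $t6=36
li $t0, 19 → $t0=19
add $t0, $t0, 9 → $t0=19+9=28
xor $t6, $t0, 7 → $t6=28^7=27
cmp $t0, 22  (cmp 28,22)
bgt body: taken
and $t0, $t6, 7 → $t0=27&7=3
srl $t0, $t6, 4 → $t0=27>>4=1
After step 8: $t6 = 27.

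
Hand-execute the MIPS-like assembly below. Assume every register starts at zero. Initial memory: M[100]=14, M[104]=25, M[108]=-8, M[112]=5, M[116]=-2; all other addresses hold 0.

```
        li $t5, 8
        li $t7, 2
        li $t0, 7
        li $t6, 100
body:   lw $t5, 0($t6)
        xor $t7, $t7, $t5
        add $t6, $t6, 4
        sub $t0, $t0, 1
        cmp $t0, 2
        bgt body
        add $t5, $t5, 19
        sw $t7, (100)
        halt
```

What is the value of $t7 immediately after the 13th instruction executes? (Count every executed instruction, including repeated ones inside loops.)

21

$t5=8
$t7=2
$t0=7
$t6=100
$t5=M[100]=14
$t7=2^14=12
$t6=100+4=104
$t0=7-1=6
cmp $t0, 2  (cmp 6,2)
bgt body: taken
$t5=M[104]=25
$t7=12^25=21
$t6=104+4=108
After step 13: $t7 = 21.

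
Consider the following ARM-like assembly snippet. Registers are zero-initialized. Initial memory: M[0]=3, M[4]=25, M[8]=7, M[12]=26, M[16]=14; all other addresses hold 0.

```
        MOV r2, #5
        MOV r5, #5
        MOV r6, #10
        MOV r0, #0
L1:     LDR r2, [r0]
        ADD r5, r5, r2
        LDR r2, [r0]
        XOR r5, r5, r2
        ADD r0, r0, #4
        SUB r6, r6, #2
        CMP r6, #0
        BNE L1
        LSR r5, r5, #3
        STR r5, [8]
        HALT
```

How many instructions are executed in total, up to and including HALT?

47

r2=5
r5=5
r6=10
r0=0
r2=M[0]=3
r5=5+3=8
r2=M[0]=3
r5=8^3=11
r0=0+4=4
r6=10-2=8
CMP r6, #0  (cmp 8,0)
BNE L1: taken
r2=M[4]=25
r5=11+25=36
r2=M[4]=25
r5=36^25=61
r0=4+4=8
r6=8-2=6
CMP r6, #0  (cmp 6,0)
BNE L1: taken
r2=M[8]=7
r5=61+7=68
r2=M[8]=7
r5=68^7=67
r0=8+4=12
r6=6-2=4
CMP r6, #0  (cmp 4,0)
BNE L1: taken
r2=M[12]=26
r5=67+26=93
r2=M[12]=26
r5=93^26=71
r0=12+4=16
r6=4-2=2
CMP r6, #0  (cmp 2,0)
BNE L1: taken
r2=M[16]=14
r5=71+14=85
r2=M[16]=14
r5=85^14=91
r0=16+4=20
r6=2-2=0
CMP r6, #0  (cmp 0,0)
BNE L1: not taken
r5=91>>3=11
STR r5, [8] → M[8]=11
halt.
Total executed instructions: 47.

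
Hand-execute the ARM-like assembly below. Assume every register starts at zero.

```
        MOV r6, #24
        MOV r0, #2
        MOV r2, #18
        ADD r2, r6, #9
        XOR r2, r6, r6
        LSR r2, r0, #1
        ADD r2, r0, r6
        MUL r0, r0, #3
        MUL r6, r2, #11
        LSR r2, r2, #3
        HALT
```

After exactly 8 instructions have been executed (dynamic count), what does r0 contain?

r6=24
r0=2
r2=18
r2=24+9=33
r2=24^24=0
r2=2>>1=1
r2=2+24=26
r0=2*3=6
After step 8: r0 = 6.

6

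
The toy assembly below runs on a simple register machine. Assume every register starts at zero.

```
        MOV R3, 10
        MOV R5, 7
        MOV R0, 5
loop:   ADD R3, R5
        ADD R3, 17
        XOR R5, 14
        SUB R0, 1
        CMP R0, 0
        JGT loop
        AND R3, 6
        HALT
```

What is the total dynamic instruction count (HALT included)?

35

after MOV R3, 10: R3=10
after MOV R5, 7: R5=7
after MOV R0, 5: R0=5
after ADD R3, R5: R3=10+7=17
after ADD R3, 17: R3=17+17=34
after XOR R5, 14: R5=7^14=9
after SUB R0, 1: R0=5-1=4
CMP R0, 0  (cmp 4,0)
JGT loop: taken
after ADD R3, R5: R3=34+9=43
after ADD R3, 17: R3=43+17=60
after XOR R5, 14: R5=9^14=7
after SUB R0, 1: R0=4-1=3
CMP R0, 0  (cmp 3,0)
JGT loop: taken
after ADD R3, R5: R3=60+7=67
after ADD R3, 17: R3=67+17=84
after XOR R5, 14: R5=7^14=9
after SUB R0, 1: R0=3-1=2
CMP R0, 0  (cmp 2,0)
JGT loop: taken
after ADD R3, R5: R3=84+9=93
after ADD R3, 17: R3=93+17=110
after XOR R5, 14: R5=9^14=7
after SUB R0, 1: R0=2-1=1
CMP R0, 0  (cmp 1,0)
JGT loop: taken
after ADD R3, R5: R3=110+7=117
after ADD R3, 17: R3=117+17=134
after XOR R5, 14: R5=7^14=9
after SUB R0, 1: R0=1-1=0
CMP R0, 0  (cmp 0,0)
JGT loop: not taken
after AND R3, 6: R3=134&6=6
halt.
Total executed instructions: 35.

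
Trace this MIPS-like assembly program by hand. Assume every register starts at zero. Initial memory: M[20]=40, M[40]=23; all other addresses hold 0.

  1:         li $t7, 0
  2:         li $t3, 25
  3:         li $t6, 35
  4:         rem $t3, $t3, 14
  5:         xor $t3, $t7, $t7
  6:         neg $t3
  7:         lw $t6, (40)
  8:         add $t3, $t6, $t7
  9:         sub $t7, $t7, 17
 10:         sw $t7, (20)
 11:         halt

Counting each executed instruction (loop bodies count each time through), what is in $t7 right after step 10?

-17

li $t7, 0 → $t7=0
li $t3, 25 → $t3=25
li $t6, 35 → $t6=35
rem $t3, $t3, 14 → $t3=25%14=11
xor $t3, $t7, $t7 → $t3=0^0=0
neg $t3 → $t3=-(0)=0
lw $t6, (40) → $t6=M[40]=23
add $t3, $t6, $t7 → $t3=23+0=23
sub $t7, $t7, 17 → $t7=0-17=-17
sw $t7, (20) → M[20]=-17
After step 10: $t7 = -17.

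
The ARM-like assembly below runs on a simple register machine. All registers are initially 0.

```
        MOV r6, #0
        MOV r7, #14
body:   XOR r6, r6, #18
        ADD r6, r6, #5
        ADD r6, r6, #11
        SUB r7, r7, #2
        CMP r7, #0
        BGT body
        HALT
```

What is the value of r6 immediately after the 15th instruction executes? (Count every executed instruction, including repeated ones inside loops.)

82

r6=0
r7=14
r6=0^18=18
r6=18+5=23
r6=23+11=34
r7=14-2=12
CMP r7, #0  (cmp 12,0)
BGT body: taken
r6=34^18=48
r6=48+5=53
r6=53+11=64
r7=12-2=10
CMP r7, #0  (cmp 10,0)
BGT body: taken
r6=64^18=82
After step 15: r6 = 82.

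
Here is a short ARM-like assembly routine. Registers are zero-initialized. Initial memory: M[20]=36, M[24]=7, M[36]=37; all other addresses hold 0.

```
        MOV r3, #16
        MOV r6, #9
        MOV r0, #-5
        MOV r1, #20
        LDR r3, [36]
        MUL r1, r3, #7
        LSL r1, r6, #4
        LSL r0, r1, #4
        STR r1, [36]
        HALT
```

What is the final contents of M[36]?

144

after MOV r3, #16: r3=16
after MOV r6, #9: r6=9
after MOV r0, #-5: r0=-5
after MOV r1, #20: r1=20
after LDR r3, [36]: r3=M[36]=37
after MUL r1, r3, #7: r1=37*7=259
after LSL r1, r6, #4: r1=9<<4=144
after LSL r0, r1, #4: r0=144<<4=2304
STR r1, [36] → M[36]=144
halt.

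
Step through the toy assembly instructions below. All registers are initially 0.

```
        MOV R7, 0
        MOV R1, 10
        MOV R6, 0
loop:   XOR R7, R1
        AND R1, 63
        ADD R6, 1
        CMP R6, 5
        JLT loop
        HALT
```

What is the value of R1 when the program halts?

10

R7=0
R1=10
R6=0
R7=0^10=10
R1=10&63=10
R6=0+1=1
CMP R6, 5  (cmp 1,5)
JLT loop: taken
R7=10^10=0
R1=10&63=10
R6=1+1=2
CMP R6, 5  (cmp 2,5)
JLT loop: taken
R7=0^10=10
R1=10&63=10
R6=2+1=3
CMP R6, 5  (cmp 3,5)
JLT loop: taken
R7=10^10=0
R1=10&63=10
R6=3+1=4
CMP R6, 5  (cmp 4,5)
JLT loop: taken
R7=0^10=10
R1=10&63=10
R6=4+1=5
CMP R6, 5  (cmp 5,5)
JLT loop: not taken
halt.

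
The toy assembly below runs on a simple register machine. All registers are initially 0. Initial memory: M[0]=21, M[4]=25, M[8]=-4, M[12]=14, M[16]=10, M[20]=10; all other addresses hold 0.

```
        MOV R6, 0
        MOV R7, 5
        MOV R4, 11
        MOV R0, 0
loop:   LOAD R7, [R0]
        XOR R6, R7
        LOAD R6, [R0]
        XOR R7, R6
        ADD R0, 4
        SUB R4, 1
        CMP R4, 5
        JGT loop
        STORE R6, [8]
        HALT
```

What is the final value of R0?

24

MOV R6, 0 → R6=0
MOV R7, 5 → R7=5
MOV R4, 11 → R4=11
MOV R0, 0 → R0=0
LOAD R7, [R0] → R7=M[0]=21
XOR R6, R7 → R6=0^21=21
LOAD R6, [R0] → R6=M[0]=21
XOR R7, R6 → R7=21^21=0
ADD R0, 4 → R0=0+4=4
SUB R4, 1 → R4=11-1=10
CMP R4, 5  (cmp 10,5)
JGT loop: taken
LOAD R7, [R0] → R7=M[4]=25
XOR R6, R7 → R6=21^25=12
LOAD R6, [R0] → R6=M[4]=25
XOR R7, R6 → R7=25^25=0
ADD R0, 4 → R0=4+4=8
SUB R4, 1 → R4=10-1=9
CMP R4, 5  (cmp 9,5)
JGT loop: taken
LOAD R7, [R0] → R7=M[8]=-4
XOR R6, R7 → R6=25^(-4)=-27
LOAD R6, [R0] → R6=M[8]=-4
XOR R7, R6 → R7=(-4)^(-4)=0
ADD R0, 4 → R0=8+4=12
SUB R4, 1 → R4=9-1=8
CMP R4, 5  (cmp 8,5)
JGT loop: taken
LOAD R7, [R0] → R7=M[12]=14
XOR R6, R7 → R6=(-4)^14=-14
LOAD R6, [R0] → R6=M[12]=14
XOR R7, R6 → R7=14^14=0
ADD R0, 4 → R0=12+4=16
SUB R4, 1 → R4=8-1=7
CMP R4, 5  (cmp 7,5)
JGT loop: taken
LOAD R7, [R0] → R7=M[16]=10
XOR R6, R7 → R6=14^10=4
LOAD R6, [R0] → R6=M[16]=10
XOR R7, R6 → R7=10^10=0
ADD R0, 4 → R0=16+4=20
SUB R4, 1 → R4=7-1=6
CMP R4, 5  (cmp 6,5)
JGT loop: taken
LOAD R7, [R0] → R7=M[20]=10
XOR R6, R7 → R6=10^10=0
LOAD R6, [R0] → R6=M[20]=10
XOR R7, R6 → R7=10^10=0
ADD R0, 4 → R0=20+4=24
SUB R4, 1 → R4=6-1=5
CMP R4, 5  (cmp 5,5)
JGT loop: not taken
STORE R6, [8] → M[8]=10
halt.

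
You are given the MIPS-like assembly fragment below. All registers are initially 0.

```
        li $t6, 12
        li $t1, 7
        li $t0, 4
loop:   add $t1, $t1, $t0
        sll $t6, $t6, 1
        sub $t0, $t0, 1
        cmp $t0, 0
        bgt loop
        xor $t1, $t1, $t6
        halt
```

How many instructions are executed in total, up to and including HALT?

25

li $t6, 12 → $t6=12
li $t1, 7 → $t1=7
li $t0, 4 → $t0=4
add $t1, $t1, $t0 → $t1=7+4=11
sll $t6, $t6, 1 → $t6=12<<1=24
sub $t0, $t0, 1 → $t0=4-1=3
cmp $t0, 0  (cmp 3,0)
bgt loop: taken
add $t1, $t1, $t0 → $t1=11+3=14
sll $t6, $t6, 1 → $t6=24<<1=48
sub $t0, $t0, 1 → $t0=3-1=2
cmp $t0, 0  (cmp 2,0)
bgt loop: taken
add $t1, $t1, $t0 → $t1=14+2=16
sll $t6, $t6, 1 → $t6=48<<1=96
sub $t0, $t0, 1 → $t0=2-1=1
cmp $t0, 0  (cmp 1,0)
bgt loop: taken
add $t1, $t1, $t0 → $t1=16+1=17
sll $t6, $t6, 1 → $t6=96<<1=192
sub $t0, $t0, 1 → $t0=1-1=0
cmp $t0, 0  (cmp 0,0)
bgt loop: not taken
xor $t1, $t1, $t6 → $t1=17^192=209
halt.
Total executed instructions: 25.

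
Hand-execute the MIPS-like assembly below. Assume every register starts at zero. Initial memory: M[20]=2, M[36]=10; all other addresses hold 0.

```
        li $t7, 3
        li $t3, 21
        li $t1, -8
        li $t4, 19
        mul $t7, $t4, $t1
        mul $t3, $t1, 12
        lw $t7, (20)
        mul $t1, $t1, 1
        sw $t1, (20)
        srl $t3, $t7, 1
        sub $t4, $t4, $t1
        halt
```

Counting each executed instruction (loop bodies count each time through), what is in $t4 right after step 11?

after li $t7, 3: $t7=3
after li $t3, 21: $t3=21
after li $t1, -8: $t1=-8
after li $t4, 19: $t4=19
after mul $t7, $t4, $t1: $t7=19*(-8)=-152
after mul $t3, $t1, 12: $t3=(-8)*12=-96
after lw $t7, (20): $t7=M[20]=2
after mul $t1, $t1, 1: $t1=(-8)*1=-8
sw $t1, (20) → M[20]=-8
after srl $t3, $t7, 1: $t3=2>>1=1
after sub $t4, $t4, $t1: $t4=19-(-8)=27
After step 11: $t4 = 27.

27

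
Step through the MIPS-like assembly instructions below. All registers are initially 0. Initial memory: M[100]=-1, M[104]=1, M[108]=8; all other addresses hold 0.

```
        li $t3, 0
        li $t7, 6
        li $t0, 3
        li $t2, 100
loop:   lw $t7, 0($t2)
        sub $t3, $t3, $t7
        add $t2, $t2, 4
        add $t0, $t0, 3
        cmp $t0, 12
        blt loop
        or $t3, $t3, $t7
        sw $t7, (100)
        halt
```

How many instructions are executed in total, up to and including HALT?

25

$t3=0
$t7=6
$t0=3
$t2=100
$t7=M[100]=-1
$t3=0-(-1)=1
$t2=100+4=104
$t0=3+3=6
cmp $t0, 12  (cmp 6,12)
blt loop: taken
$t7=M[104]=1
$t3=1-1=0
$t2=104+4=108
$t0=6+3=9
cmp $t0, 12  (cmp 9,12)
blt loop: taken
$t7=M[108]=8
$t3=0-8=-8
$t2=108+4=112
$t0=9+3=12
cmp $t0, 12  (cmp 12,12)
blt loop: not taken
$t3=(-8)|8=-8
sw $t7, (100) → M[100]=8
halt.
Total executed instructions: 25.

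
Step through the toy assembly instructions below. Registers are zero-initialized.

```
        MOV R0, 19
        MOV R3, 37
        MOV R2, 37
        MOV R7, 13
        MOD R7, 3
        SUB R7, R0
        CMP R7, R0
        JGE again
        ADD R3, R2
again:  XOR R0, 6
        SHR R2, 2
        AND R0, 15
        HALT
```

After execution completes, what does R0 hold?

5

R0=19
R3=37
R2=37
R7=13
R7=13%3=1
R7=1-19=-18
CMP R7, R0  (cmp -18,19)
JGE again: not taken
R3=37+37=74
R0=19^6=21
R2=37>>2=9
R0=21&15=5
halt.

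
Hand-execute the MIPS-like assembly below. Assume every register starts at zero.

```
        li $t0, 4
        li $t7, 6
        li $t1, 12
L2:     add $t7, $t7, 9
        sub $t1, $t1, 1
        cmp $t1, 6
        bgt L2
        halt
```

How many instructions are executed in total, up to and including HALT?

28

after li $t0, 4: $t0=4
after li $t7, 6: $t7=6
after li $t1, 12: $t1=12
after add $t7, $t7, 9: $t7=6+9=15
after sub $t1, $t1, 1: $t1=12-1=11
cmp $t1, 6  (cmp 11,6)
bgt L2: taken
after add $t7, $t7, 9: $t7=15+9=24
after sub $t1, $t1, 1: $t1=11-1=10
cmp $t1, 6  (cmp 10,6)
bgt L2: taken
after add $t7, $t7, 9: $t7=24+9=33
after sub $t1, $t1, 1: $t1=10-1=9
cmp $t1, 6  (cmp 9,6)
bgt L2: taken
after add $t7, $t7, 9: $t7=33+9=42
after sub $t1, $t1, 1: $t1=9-1=8
cmp $t1, 6  (cmp 8,6)
bgt L2: taken
after add $t7, $t7, 9: $t7=42+9=51
after sub $t1, $t1, 1: $t1=8-1=7
cmp $t1, 6  (cmp 7,6)
bgt L2: taken
after add $t7, $t7, 9: $t7=51+9=60
after sub $t1, $t1, 1: $t1=7-1=6
cmp $t1, 6  (cmp 6,6)
bgt L2: not taken
halt.
Total executed instructions: 28.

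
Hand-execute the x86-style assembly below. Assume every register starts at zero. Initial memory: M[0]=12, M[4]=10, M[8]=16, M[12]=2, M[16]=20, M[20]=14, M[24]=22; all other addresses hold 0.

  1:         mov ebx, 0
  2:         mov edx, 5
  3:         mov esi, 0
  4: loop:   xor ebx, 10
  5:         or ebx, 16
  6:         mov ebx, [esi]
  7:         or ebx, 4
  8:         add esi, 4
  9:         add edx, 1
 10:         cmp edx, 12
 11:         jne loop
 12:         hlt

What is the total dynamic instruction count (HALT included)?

after mov ebx, 0: ebx=0
after mov edx, 5: edx=5
after mov esi, 0: esi=0
after xor ebx, 10: ebx=0^10=10
after or ebx, 16: ebx=10|16=26
after mov ebx, [esi]: ebx=M[0]=12
after or ebx, 4: ebx=12|4=12
after add esi, 4: esi=0+4=4
after add edx, 1: edx=5+1=6
cmp edx, 12  (cmp 6,12)
jne loop: taken
after xor ebx, 10: ebx=12^10=6
after or ebx, 16: ebx=6|16=22
after mov ebx, [esi]: ebx=M[4]=10
after or ebx, 4: ebx=10|4=14
after add esi, 4: esi=4+4=8
after add edx, 1: edx=6+1=7
cmp edx, 12  (cmp 7,12)
jne loop: taken
after xor ebx, 10: ebx=14^10=4
after or ebx, 16: ebx=4|16=20
after mov ebx, [esi]: ebx=M[8]=16
after or ebx, 4: ebx=16|4=20
after add esi, 4: esi=8+4=12
after add edx, 1: edx=7+1=8
cmp edx, 12  (cmp 8,12)
jne loop: taken
after xor ebx, 10: ebx=20^10=30
after or ebx, 16: ebx=30|16=30
after mov ebx, [esi]: ebx=M[12]=2
after or ebx, 4: ebx=2|4=6
after add esi, 4: esi=12+4=16
after add edx, 1: edx=8+1=9
cmp edx, 12  (cmp 9,12)
jne loop: taken
after xor ebx, 10: ebx=6^10=12
after or ebx, 16: ebx=12|16=28
after mov ebx, [esi]: ebx=M[16]=20
after or ebx, 4: ebx=20|4=20
after add esi, 4: esi=16+4=20
after add edx, 1: edx=9+1=10
cmp edx, 12  (cmp 10,12)
jne loop: taken
after xor ebx, 10: ebx=20^10=30
after or ebx, 16: ebx=30|16=30
after mov ebx, [esi]: ebx=M[20]=14
after or ebx, 4: ebx=14|4=14
after add esi, 4: esi=20+4=24
after add edx, 1: edx=10+1=11
cmp edx, 12  (cmp 11,12)
jne loop: taken
after xor ebx, 10: ebx=14^10=4
after or ebx, 16: ebx=4|16=20
after mov ebx, [esi]: ebx=M[24]=22
after or ebx, 4: ebx=22|4=22
after add esi, 4: esi=24+4=28
after add edx, 1: edx=11+1=12
cmp edx, 12  (cmp 12,12)
jne loop: not taken
halt.
Total executed instructions: 60.

60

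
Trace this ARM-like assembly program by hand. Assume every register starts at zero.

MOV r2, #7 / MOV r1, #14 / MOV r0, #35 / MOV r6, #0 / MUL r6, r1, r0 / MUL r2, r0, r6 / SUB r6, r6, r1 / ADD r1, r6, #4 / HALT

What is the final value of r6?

476

MOV r2, #7 → r2=7
MOV r1, #14 → r1=14
MOV r0, #35 → r0=35
MOV r6, #0 → r6=0
MUL r6, r1, r0 → r6=14*35=490
MUL r2, r0, r6 → r2=35*490=17150
SUB r6, r6, r1 → r6=490-14=476
ADD r1, r6, #4 → r1=476+4=480
halt.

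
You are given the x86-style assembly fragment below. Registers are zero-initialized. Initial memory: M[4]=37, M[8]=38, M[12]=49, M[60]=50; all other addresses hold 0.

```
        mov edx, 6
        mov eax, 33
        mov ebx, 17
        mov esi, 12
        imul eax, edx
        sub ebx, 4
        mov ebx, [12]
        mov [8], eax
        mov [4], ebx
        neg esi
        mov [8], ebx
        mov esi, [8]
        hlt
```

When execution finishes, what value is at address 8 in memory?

49

mov edx, 6 → edx=6
mov eax, 33 → eax=33
mov ebx, 17 → ebx=17
mov esi, 12 → esi=12
imul eax, edx → eax=33*6=198
sub ebx, 4 → ebx=17-4=13
mov ebx, [12] → ebx=M[12]=49
mov [8], eax → M[8]=198
mov [4], ebx → M[4]=49
neg esi → esi=-(12)=-12
mov [8], ebx → M[8]=49
mov esi, [8] → esi=M[8]=49
halt.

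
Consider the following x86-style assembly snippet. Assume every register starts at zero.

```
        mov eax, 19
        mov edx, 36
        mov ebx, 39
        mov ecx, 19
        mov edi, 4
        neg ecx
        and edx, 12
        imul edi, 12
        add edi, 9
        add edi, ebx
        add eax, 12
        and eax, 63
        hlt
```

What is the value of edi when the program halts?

after mov eax, 19: eax=19
after mov edx, 36: edx=36
after mov ebx, 39: ebx=39
after mov ecx, 19: ecx=19
after mov edi, 4: edi=4
after neg ecx: ecx=-(19)=-19
after and edx, 12: edx=36&12=4
after imul edi, 12: edi=4*12=48
after add edi, 9: edi=48+9=57
after add edi, ebx: edi=57+39=96
after add eax, 12: eax=19+12=31
after and eax, 63: eax=31&63=31
halt.

96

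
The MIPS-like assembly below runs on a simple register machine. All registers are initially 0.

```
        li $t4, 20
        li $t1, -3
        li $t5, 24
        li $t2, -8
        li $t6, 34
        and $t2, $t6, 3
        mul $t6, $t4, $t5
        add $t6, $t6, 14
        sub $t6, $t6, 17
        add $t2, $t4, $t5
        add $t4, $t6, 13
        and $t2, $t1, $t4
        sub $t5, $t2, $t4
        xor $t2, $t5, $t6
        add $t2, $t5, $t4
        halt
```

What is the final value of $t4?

$t4=20
$t1=-3
$t5=24
$t2=-8
$t6=34
$t2=34&3=2
$t6=20*24=480
$t6=480+14=494
$t6=494-17=477
$t2=20+24=44
$t4=477+13=490
$t2=(-3)&490=488
$t5=488-490=-2
$t2=(-2)^477=-477
$t2=(-2)+490=488
halt.

490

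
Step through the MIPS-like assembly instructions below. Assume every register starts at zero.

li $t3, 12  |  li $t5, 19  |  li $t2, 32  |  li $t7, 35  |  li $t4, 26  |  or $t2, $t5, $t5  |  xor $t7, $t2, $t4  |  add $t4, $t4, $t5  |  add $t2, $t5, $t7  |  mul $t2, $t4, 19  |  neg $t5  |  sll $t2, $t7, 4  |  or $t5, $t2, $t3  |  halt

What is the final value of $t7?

9

li $t3, 12 → $t3=12
li $t5, 19 → $t5=19
li $t2, 32 → $t2=32
li $t7, 35 → $t7=35
li $t4, 26 → $t4=26
or $t2, $t5, $t5 → $t2=19|19=19
xor $t7, $t2, $t4 → $t7=19^26=9
add $t4, $t4, $t5 → $t4=26+19=45
add $t2, $t5, $t7 → $t2=19+9=28
mul $t2, $t4, 19 → $t2=45*19=855
neg $t5 → $t5=-(19)=-19
sll $t2, $t7, 4 → $t2=9<<4=144
or $t5, $t2, $t3 → $t5=144|12=156
halt.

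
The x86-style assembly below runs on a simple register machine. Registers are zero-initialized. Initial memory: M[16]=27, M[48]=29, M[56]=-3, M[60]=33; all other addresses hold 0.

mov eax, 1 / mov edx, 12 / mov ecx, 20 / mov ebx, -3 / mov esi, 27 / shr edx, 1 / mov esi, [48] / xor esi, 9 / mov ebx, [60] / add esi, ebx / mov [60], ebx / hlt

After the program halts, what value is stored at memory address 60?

mov eax, 1 → eax=1
mov edx, 12 → edx=12
mov ecx, 20 → ecx=20
mov ebx, -3 → ebx=-3
mov esi, 27 → esi=27
shr edx, 1 → edx=12>>1=6
mov esi, [48] → esi=M[48]=29
xor esi, 9 → esi=29^9=20
mov ebx, [60] → ebx=M[60]=33
add esi, ebx → esi=20+33=53
mov [60], ebx → M[60]=33
halt.

33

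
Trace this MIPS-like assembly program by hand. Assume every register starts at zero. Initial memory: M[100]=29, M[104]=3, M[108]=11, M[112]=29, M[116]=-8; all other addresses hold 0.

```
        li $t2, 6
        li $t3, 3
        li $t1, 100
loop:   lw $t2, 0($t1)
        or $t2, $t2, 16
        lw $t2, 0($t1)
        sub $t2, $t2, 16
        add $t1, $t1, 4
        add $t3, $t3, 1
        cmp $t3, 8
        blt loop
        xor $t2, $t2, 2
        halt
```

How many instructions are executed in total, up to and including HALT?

$t2=6
$t3=3
$t1=100
$t2=M[100]=29
$t2=29|16=29
$t2=M[100]=29
$t2=29-16=13
$t1=100+4=104
$t3=3+1=4
cmp $t3, 8  (cmp 4,8)
blt loop: taken
$t2=M[104]=3
$t2=3|16=19
$t2=M[104]=3
$t2=3-16=-13
$t1=104+4=108
$t3=4+1=5
cmp $t3, 8  (cmp 5,8)
blt loop: taken
$t2=M[108]=11
$t2=11|16=27
$t2=M[108]=11
$t2=11-16=-5
$t1=108+4=112
$t3=5+1=6
cmp $t3, 8  (cmp 6,8)
blt loop: taken
$t2=M[112]=29
$t2=29|16=29
$t2=M[112]=29
$t2=29-16=13
$t1=112+4=116
$t3=6+1=7
cmp $t3, 8  (cmp 7,8)
blt loop: taken
$t2=M[116]=-8
$t2=(-8)|16=-8
$t2=M[116]=-8
$t2=(-8)-16=-24
$t1=116+4=120
$t3=7+1=8
cmp $t3, 8  (cmp 8,8)
blt loop: not taken
$t2=(-24)^2=-22
halt.
Total executed instructions: 45.

45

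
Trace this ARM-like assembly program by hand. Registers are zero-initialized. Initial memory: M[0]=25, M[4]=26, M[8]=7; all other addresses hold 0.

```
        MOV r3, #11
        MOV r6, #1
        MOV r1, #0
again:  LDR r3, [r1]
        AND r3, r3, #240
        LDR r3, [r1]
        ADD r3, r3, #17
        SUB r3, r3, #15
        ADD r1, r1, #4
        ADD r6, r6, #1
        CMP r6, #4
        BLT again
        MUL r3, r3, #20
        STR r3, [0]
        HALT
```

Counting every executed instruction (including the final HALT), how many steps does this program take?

33

MOV r3, #11 → r3=11
MOV r6, #1 → r6=1
MOV r1, #0 → r1=0
LDR r3, [r1] → r3=M[0]=25
AND r3, r3, #240 → r3=25&240=16
LDR r3, [r1] → r3=M[0]=25
ADD r3, r3, #17 → r3=25+17=42
SUB r3, r3, #15 → r3=42-15=27
ADD r1, r1, #4 → r1=0+4=4
ADD r6, r6, #1 → r6=1+1=2
CMP r6, #4  (cmp 2,4)
BLT again: taken
LDR r3, [r1] → r3=M[4]=26
AND r3, r3, #240 → r3=26&240=16
LDR r3, [r1] → r3=M[4]=26
ADD r3, r3, #17 → r3=26+17=43
SUB r3, r3, #15 → r3=43-15=28
ADD r1, r1, #4 → r1=4+4=8
ADD r6, r6, #1 → r6=2+1=3
CMP r6, #4  (cmp 3,4)
BLT again: taken
LDR r3, [r1] → r3=M[8]=7
AND r3, r3, #240 → r3=7&240=0
LDR r3, [r1] → r3=M[8]=7
ADD r3, r3, #17 → r3=7+17=24
SUB r3, r3, #15 → r3=24-15=9
ADD r1, r1, #4 → r1=8+4=12
ADD r6, r6, #1 → r6=3+1=4
CMP r6, #4  (cmp 4,4)
BLT again: not taken
MUL r3, r3, #20 → r3=9*20=180
STR r3, [0] → M[0]=180
halt.
Total executed instructions: 33.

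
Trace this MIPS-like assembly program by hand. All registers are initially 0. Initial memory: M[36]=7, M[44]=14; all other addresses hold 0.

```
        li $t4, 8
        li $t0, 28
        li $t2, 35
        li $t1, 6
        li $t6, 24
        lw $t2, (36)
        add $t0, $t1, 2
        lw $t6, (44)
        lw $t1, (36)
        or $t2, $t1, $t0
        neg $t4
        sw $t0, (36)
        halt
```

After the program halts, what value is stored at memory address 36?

after li $t4, 8: $t4=8
after li $t0, 28: $t0=28
after li $t2, 35: $t2=35
after li $t1, 6: $t1=6
after li $t6, 24: $t6=24
after lw $t2, (36): $t2=M[36]=7
after add $t0, $t1, 2: $t0=6+2=8
after lw $t6, (44): $t6=M[44]=14
after lw $t1, (36): $t1=M[36]=7
after or $t2, $t1, $t0: $t2=7|8=15
after neg $t4: $t4=-(8)=-8
sw $t0, (36) → M[36]=8
halt.

8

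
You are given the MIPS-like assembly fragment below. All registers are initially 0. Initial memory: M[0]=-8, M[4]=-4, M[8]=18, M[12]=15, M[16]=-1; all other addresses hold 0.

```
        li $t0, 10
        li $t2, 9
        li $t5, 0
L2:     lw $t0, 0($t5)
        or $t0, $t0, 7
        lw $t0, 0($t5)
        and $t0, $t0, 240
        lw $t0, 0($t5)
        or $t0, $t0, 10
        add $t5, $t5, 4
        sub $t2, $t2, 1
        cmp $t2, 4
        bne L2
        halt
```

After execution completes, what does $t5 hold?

$t0=10
$t2=9
$t5=0
$t0=M[0]=-8
$t0=(-8)|7=-1
$t0=M[0]=-8
$t0=(-8)&240=240
$t0=M[0]=-8
$t0=(-8)|10=-6
$t5=0+4=4
$t2=9-1=8
cmp $t2, 4  (cmp 8,4)
bne L2: taken
$t0=M[4]=-4
$t0=(-4)|7=-1
$t0=M[4]=-4
$t0=(-4)&240=240
$t0=M[4]=-4
$t0=(-4)|10=-2
$t5=4+4=8
$t2=8-1=7
cmp $t2, 4  (cmp 7,4)
bne L2: taken
$t0=M[8]=18
$t0=18|7=23
$t0=M[8]=18
$t0=18&240=16
$t0=M[8]=18
$t0=18|10=26
$t5=8+4=12
$t2=7-1=6
cmp $t2, 4  (cmp 6,4)
bne L2: taken
$t0=M[12]=15
$t0=15|7=15
$t0=M[12]=15
$t0=15&240=0
$t0=M[12]=15
$t0=15|10=15
$t5=12+4=16
$t2=6-1=5
cmp $t2, 4  (cmp 5,4)
bne L2: taken
$t0=M[16]=-1
$t0=(-1)|7=-1
$t0=M[16]=-1
$t0=(-1)&240=240
$t0=M[16]=-1
$t0=(-1)|10=-1
$t5=16+4=20
$t2=5-1=4
cmp $t2, 4  (cmp 4,4)
bne L2: not taken
halt.

20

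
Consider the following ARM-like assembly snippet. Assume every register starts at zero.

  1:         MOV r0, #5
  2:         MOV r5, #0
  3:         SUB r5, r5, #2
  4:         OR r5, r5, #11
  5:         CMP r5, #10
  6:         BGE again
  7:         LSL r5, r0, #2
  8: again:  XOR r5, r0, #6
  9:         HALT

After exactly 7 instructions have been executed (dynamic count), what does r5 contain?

20

MOV r0, #5 → r0=5
MOV r5, #0 → r5=0
SUB r5, r5, #2 → r5=0-2=-2
OR r5, r5, #11 → r5=(-2)|11=-1
CMP r5, #10  (cmp -1,10)
BGE again: not taken
LSL r5, r0, #2 → r5=5<<2=20
After step 7: r5 = 20.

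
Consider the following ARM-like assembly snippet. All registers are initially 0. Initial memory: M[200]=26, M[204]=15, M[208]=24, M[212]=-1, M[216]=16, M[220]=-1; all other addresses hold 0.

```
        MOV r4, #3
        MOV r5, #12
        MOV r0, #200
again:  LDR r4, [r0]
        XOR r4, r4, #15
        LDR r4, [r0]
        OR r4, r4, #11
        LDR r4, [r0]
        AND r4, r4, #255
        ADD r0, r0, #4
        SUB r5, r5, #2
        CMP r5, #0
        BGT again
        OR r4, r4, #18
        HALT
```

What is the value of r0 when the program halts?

224

after MOV r4, #3: r4=3
after MOV r5, #12: r5=12
after MOV r0, #200: r0=200
after LDR r4, [r0]: r4=M[200]=26
after XOR r4, r4, #15: r4=26^15=21
after LDR r4, [r0]: r4=M[200]=26
after OR r4, r4, #11: r4=26|11=27
after LDR r4, [r0]: r4=M[200]=26
after AND r4, r4, #255: r4=26&255=26
after ADD r0, r0, #4: r0=200+4=204
after SUB r5, r5, #2: r5=12-2=10
CMP r5, #0  (cmp 10,0)
BGT again: taken
after LDR r4, [r0]: r4=M[204]=15
after XOR r4, r4, #15: r4=15^15=0
after LDR r4, [r0]: r4=M[204]=15
after OR r4, r4, #11: r4=15|11=15
after LDR r4, [r0]: r4=M[204]=15
after AND r4, r4, #255: r4=15&255=15
after ADD r0, r0, #4: r0=204+4=208
after SUB r5, r5, #2: r5=10-2=8
CMP r5, #0  (cmp 8,0)
BGT again: taken
after LDR r4, [r0]: r4=M[208]=24
after XOR r4, r4, #15: r4=24^15=23
after LDR r4, [r0]: r4=M[208]=24
after OR r4, r4, #11: r4=24|11=27
after LDR r4, [r0]: r4=M[208]=24
after AND r4, r4, #255: r4=24&255=24
after ADD r0, r0, #4: r0=208+4=212
after SUB r5, r5, #2: r5=8-2=6
CMP r5, #0  (cmp 6,0)
BGT again: taken
after LDR r4, [r0]: r4=M[212]=-1
after XOR r4, r4, #15: r4=(-1)^15=-16
after LDR r4, [r0]: r4=M[212]=-1
after OR r4, r4, #11: r4=(-1)|11=-1
after LDR r4, [r0]: r4=M[212]=-1
after AND r4, r4, #255: r4=(-1)&255=255
after ADD r0, r0, #4: r0=212+4=216
after SUB r5, r5, #2: r5=6-2=4
CMP r5, #0  (cmp 4,0)
BGT again: taken
after LDR r4, [r0]: r4=M[216]=16
after XOR r4, r4, #15: r4=16^15=31
after LDR r4, [r0]: r4=M[216]=16
after OR r4, r4, #11: r4=16|11=27
after LDR r4, [r0]: r4=M[216]=16
after AND r4, r4, #255: r4=16&255=16
after ADD r0, r0, #4: r0=216+4=220
after SUB r5, r5, #2: r5=4-2=2
CMP r5, #0  (cmp 2,0)
BGT again: taken
after LDR r4, [r0]: r4=M[220]=-1
after XOR r4, r4, #15: r4=(-1)^15=-16
after LDR r4, [r0]: r4=M[220]=-1
after OR r4, r4, #11: r4=(-1)|11=-1
after LDR r4, [r0]: r4=M[220]=-1
after AND r4, r4, #255: r4=(-1)&255=255
after ADD r0, r0, #4: r0=220+4=224
after SUB r5, r5, #2: r5=2-2=0
CMP r5, #0  (cmp 0,0)
BGT again: not taken
after OR r4, r4, #18: r4=255|18=255
halt.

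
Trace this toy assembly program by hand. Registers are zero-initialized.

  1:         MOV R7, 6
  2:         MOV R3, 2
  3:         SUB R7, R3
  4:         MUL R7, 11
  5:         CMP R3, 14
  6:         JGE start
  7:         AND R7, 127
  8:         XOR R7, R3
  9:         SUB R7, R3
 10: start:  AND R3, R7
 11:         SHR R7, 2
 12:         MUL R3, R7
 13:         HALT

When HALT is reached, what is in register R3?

0

MOV R7, 6 → R7=6
MOV R3, 2 → R3=2
SUB R7, R3 → R7=6-2=4
MUL R7, 11 → R7=4*11=44
CMP R3, 14  (cmp 2,14)
JGE start: not taken
AND R7, 127 → R7=44&127=44
XOR R7, R3 → R7=44^2=46
SUB R7, R3 → R7=46-2=44
AND R3, R7 → R3=2&44=0
SHR R7, 2 → R7=44>>2=11
MUL R3, R7 → R3=0*11=0
halt.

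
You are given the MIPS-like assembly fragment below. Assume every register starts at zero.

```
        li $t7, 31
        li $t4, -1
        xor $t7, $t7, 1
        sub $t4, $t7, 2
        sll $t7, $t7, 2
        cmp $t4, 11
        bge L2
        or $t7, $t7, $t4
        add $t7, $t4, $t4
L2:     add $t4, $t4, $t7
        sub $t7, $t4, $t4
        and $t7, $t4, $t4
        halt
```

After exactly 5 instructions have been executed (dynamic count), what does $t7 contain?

$t7=31
$t4=-1
$t7=31^1=30
$t4=30-2=28
$t7=30<<2=120
After step 5: $t7 = 120.

120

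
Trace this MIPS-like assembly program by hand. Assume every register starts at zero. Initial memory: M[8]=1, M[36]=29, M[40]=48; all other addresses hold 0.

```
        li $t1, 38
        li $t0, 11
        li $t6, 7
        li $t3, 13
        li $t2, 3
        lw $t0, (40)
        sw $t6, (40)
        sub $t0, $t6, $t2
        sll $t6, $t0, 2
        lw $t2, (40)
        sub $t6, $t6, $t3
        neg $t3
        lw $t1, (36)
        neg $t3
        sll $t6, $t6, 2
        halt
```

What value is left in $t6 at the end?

$t1=38
$t0=11
$t6=7
$t3=13
$t2=3
$t0=M[40]=48
sw $t6, (40) → M[40]=7
$t0=7-3=4
$t6=4<<2=16
$t2=M[40]=7
$t6=16-13=3
$t3=-(13)=-13
$t1=M[36]=29
$t3=-(-13)=13
$t6=3<<2=12
halt.

12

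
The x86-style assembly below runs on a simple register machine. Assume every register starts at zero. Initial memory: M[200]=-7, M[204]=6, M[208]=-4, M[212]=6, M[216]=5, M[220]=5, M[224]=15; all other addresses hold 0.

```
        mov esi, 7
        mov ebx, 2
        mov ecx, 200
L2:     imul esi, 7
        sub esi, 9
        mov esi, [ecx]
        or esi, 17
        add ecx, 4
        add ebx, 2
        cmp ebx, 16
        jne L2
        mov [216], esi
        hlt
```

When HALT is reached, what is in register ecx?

228

mov esi, 7 → esi=7
mov ebx, 2 → ebx=2
mov ecx, 200 → ecx=200
imul esi, 7 → esi=7*7=49
sub esi, 9 → esi=49-9=40
mov esi, [ecx] → esi=M[200]=-7
or esi, 17 → esi=(-7)|17=-7
add ecx, 4 → ecx=200+4=204
add ebx, 2 → ebx=2+2=4
cmp ebx, 16  (cmp 4,16)
jne L2: taken
imul esi, 7 → esi=(-7)*7=-49
sub esi, 9 → esi=(-49)-9=-58
mov esi, [ecx] → esi=M[204]=6
or esi, 17 → esi=6|17=23
add ecx, 4 → ecx=204+4=208
add ebx, 2 → ebx=4+2=6
cmp ebx, 16  (cmp 6,16)
jne L2: taken
imul esi, 7 → esi=23*7=161
sub esi, 9 → esi=161-9=152
mov esi, [ecx] → esi=M[208]=-4
or esi, 17 → esi=(-4)|17=-3
add ecx, 4 → ecx=208+4=212
add ebx, 2 → ebx=6+2=8
cmp ebx, 16  (cmp 8,16)
jne L2: taken
imul esi, 7 → esi=(-3)*7=-21
sub esi, 9 → esi=(-21)-9=-30
mov esi, [ecx] → esi=M[212]=6
or esi, 17 → esi=6|17=23
add ecx, 4 → ecx=212+4=216
add ebx, 2 → ebx=8+2=10
cmp ebx, 16  (cmp 10,16)
jne L2: taken
imul esi, 7 → esi=23*7=161
sub esi, 9 → esi=161-9=152
mov esi, [ecx] → esi=M[216]=5
or esi, 17 → esi=5|17=21
add ecx, 4 → ecx=216+4=220
add ebx, 2 → ebx=10+2=12
cmp ebx, 16  (cmp 12,16)
jne L2: taken
imul esi, 7 → esi=21*7=147
sub esi, 9 → esi=147-9=138
mov esi, [ecx] → esi=M[220]=5
or esi, 17 → esi=5|17=21
add ecx, 4 → ecx=220+4=224
add ebx, 2 → ebx=12+2=14
cmp ebx, 16  (cmp 14,16)
jne L2: taken
imul esi, 7 → esi=21*7=147
sub esi, 9 → esi=147-9=138
mov esi, [ecx] → esi=M[224]=15
or esi, 17 → esi=15|17=31
add ecx, 4 → ecx=224+4=228
add ebx, 2 → ebx=14+2=16
cmp ebx, 16  (cmp 16,16)
jne L2: not taken
mov [216], esi → M[216]=31
halt.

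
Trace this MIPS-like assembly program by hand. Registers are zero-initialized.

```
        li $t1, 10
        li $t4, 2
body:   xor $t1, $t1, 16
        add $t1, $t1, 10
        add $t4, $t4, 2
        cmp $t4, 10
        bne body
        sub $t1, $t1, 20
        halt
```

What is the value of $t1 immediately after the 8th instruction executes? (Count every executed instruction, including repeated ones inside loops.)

after li $t1, 10: $t1=10
after li $t4, 2: $t4=2
after xor $t1, $t1, 16: $t1=10^16=26
after add $t1, $t1, 10: $t1=26+10=36
after add $t4, $t4, 2: $t4=2+2=4
cmp $t4, 10  (cmp 4,10)
bne body: taken
after xor $t1, $t1, 16: $t1=36^16=52
After step 8: $t1 = 52.

52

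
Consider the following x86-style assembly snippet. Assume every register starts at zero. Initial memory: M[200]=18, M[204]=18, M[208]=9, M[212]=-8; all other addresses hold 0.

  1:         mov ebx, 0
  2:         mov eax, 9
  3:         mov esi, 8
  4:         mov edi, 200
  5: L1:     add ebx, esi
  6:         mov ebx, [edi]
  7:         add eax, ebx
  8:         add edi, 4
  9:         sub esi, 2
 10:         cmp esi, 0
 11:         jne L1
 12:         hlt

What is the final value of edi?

216

after mov ebx, 0: ebx=0
after mov eax, 9: eax=9
after mov esi, 8: esi=8
after mov edi, 200: edi=200
after add ebx, esi: ebx=0+8=8
after mov ebx, [edi]: ebx=M[200]=18
after add eax, ebx: eax=9+18=27
after add edi, 4: edi=200+4=204
after sub esi, 2: esi=8-2=6
cmp esi, 0  (cmp 6,0)
jne L1: taken
after add ebx, esi: ebx=18+6=24
after mov ebx, [edi]: ebx=M[204]=18
after add eax, ebx: eax=27+18=45
after add edi, 4: edi=204+4=208
after sub esi, 2: esi=6-2=4
cmp esi, 0  (cmp 4,0)
jne L1: taken
after add ebx, esi: ebx=18+4=22
after mov ebx, [edi]: ebx=M[208]=9
after add eax, ebx: eax=45+9=54
after add edi, 4: edi=208+4=212
after sub esi, 2: esi=4-2=2
cmp esi, 0  (cmp 2,0)
jne L1: taken
after add ebx, esi: ebx=9+2=11
after mov ebx, [edi]: ebx=M[212]=-8
after add eax, ebx: eax=54+(-8)=46
after add edi, 4: edi=212+4=216
after sub esi, 2: esi=2-2=0
cmp esi, 0  (cmp 0,0)
jne L1: not taken
halt.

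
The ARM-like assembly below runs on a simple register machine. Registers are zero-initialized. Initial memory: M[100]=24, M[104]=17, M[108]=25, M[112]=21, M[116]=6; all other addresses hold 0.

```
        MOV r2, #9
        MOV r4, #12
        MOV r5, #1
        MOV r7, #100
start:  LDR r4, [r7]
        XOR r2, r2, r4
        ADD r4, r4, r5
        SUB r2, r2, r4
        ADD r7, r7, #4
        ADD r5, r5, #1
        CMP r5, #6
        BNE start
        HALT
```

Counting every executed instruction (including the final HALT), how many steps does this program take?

45

after MOV r2, #9: r2=9
after MOV r4, #12: r4=12
after MOV r5, #1: r5=1
after MOV r7, #100: r7=100
after LDR r4, [r7]: r4=M[100]=24
after XOR r2, r2, r4: r2=9^24=17
after ADD r4, r4, r5: r4=24+1=25
after SUB r2, r2, r4: r2=17-25=-8
after ADD r7, r7, #4: r7=100+4=104
after ADD r5, r5, #1: r5=1+1=2
CMP r5, #6  (cmp 2,6)
BNE start: taken
after LDR r4, [r7]: r4=M[104]=17
after XOR r2, r2, r4: r2=(-8)^17=-23
after ADD r4, r4, r5: r4=17+2=19
after SUB r2, r2, r4: r2=(-23)-19=-42
after ADD r7, r7, #4: r7=104+4=108
after ADD r5, r5, #1: r5=2+1=3
CMP r5, #6  (cmp 3,6)
BNE start: taken
after LDR r4, [r7]: r4=M[108]=25
after XOR r2, r2, r4: r2=(-42)^25=-49
after ADD r4, r4, r5: r4=25+3=28
after SUB r2, r2, r4: r2=(-49)-28=-77
after ADD r7, r7, #4: r7=108+4=112
after ADD r5, r5, #1: r5=3+1=4
CMP r5, #6  (cmp 4,6)
BNE start: taken
after LDR r4, [r7]: r4=M[112]=21
after XOR r2, r2, r4: r2=(-77)^21=-90
after ADD r4, r4, r5: r4=21+4=25
after SUB r2, r2, r4: r2=(-90)-25=-115
after ADD r7, r7, #4: r7=112+4=116
after ADD r5, r5, #1: r5=4+1=5
CMP r5, #6  (cmp 5,6)
BNE start: taken
after LDR r4, [r7]: r4=M[116]=6
after XOR r2, r2, r4: r2=(-115)^6=-117
after ADD r4, r4, r5: r4=6+5=11
after SUB r2, r2, r4: r2=(-117)-11=-128
after ADD r7, r7, #4: r7=116+4=120
after ADD r5, r5, #1: r5=5+1=6
CMP r5, #6  (cmp 6,6)
BNE start: not taken
halt.
Total executed instructions: 45.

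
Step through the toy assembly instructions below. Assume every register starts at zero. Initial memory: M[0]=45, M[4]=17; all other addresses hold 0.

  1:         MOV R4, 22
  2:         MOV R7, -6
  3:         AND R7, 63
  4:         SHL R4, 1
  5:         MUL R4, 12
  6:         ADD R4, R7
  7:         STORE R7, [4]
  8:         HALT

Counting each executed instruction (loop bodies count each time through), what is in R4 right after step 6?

after MOV R4, 22: R4=22
after MOV R7, -6: R7=-6
after AND R7, 63: R7=(-6)&63=58
after SHL R4, 1: R4=22<<1=44
after MUL R4, 12: R4=44*12=528
after ADD R4, R7: R4=528+58=586
After step 6: R4 = 586.

586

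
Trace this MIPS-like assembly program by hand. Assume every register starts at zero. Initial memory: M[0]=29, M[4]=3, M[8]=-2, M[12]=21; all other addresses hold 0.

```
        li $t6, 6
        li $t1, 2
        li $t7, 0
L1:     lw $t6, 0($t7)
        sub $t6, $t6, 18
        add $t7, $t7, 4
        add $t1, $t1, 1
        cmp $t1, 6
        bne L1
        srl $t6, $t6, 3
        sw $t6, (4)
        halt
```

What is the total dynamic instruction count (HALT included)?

after li $t6, 6: $t6=6
after li $t1, 2: $t1=2
after li $t7, 0: $t7=0
after lw $t6, 0($t7): $t6=M[0]=29
after sub $t6, $t6, 18: $t6=29-18=11
after add $t7, $t7, 4: $t7=0+4=4
after add $t1, $t1, 1: $t1=2+1=3
cmp $t1, 6  (cmp 3,6)
bne L1: taken
after lw $t6, 0($t7): $t6=M[4]=3
after sub $t6, $t6, 18: $t6=3-18=-15
after add $t7, $t7, 4: $t7=4+4=8
after add $t1, $t1, 1: $t1=3+1=4
cmp $t1, 6  (cmp 4,6)
bne L1: taken
after lw $t6, 0($t7): $t6=M[8]=-2
after sub $t6, $t6, 18: $t6=(-2)-18=-20
after add $t7, $t7, 4: $t7=8+4=12
after add $t1, $t1, 1: $t1=4+1=5
cmp $t1, 6  (cmp 5,6)
bne L1: taken
after lw $t6, 0($t7): $t6=M[12]=21
after sub $t6, $t6, 18: $t6=21-18=3
after add $t7, $t7, 4: $t7=12+4=16
after add $t1, $t1, 1: $t1=5+1=6
cmp $t1, 6  (cmp 6,6)
bne L1: not taken
after srl $t6, $t6, 3: $t6=3>>3=0
sw $t6, (4) → M[4]=0
halt.
Total executed instructions: 30.

30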